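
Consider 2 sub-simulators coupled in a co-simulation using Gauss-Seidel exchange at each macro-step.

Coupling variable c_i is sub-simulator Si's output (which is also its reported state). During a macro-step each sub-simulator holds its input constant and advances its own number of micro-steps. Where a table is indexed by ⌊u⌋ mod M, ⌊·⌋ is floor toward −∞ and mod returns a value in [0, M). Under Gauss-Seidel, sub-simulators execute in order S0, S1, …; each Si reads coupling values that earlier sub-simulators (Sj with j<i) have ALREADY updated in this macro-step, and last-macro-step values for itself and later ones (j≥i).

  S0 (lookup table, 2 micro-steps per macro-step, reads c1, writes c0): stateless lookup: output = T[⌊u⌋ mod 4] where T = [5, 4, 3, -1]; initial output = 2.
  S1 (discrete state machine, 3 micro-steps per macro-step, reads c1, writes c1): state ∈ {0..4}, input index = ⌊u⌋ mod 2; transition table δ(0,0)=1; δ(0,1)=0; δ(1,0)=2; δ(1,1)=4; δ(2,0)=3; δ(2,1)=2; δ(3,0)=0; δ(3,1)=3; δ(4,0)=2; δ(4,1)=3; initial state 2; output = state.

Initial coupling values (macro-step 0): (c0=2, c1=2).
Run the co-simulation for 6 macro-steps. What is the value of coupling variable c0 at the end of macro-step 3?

c0 at macro-step 3 = -1

macro 1: S0 reads c1=2 → after 2×micro: 3; S1 reads c1=2 → after 3×micro: 1 ⇒ (c0=3, c1=1)
macro 2: S0 reads c1=1 → after 2×micro: 4; S1 reads c1=1 → after 3×micro: 3 ⇒ (c0=4, c1=3)
macro 3: S0 reads c1=3 → after 2×micro: -1; S1 reads c1=3 → after 3×micro: 3 ⇒ (c0=-1, c1=3)
macro 4: S0 reads c1=3 → after 2×micro: -1; S1 reads c1=3 → after 3×micro: 3 ⇒ (c0=-1, c1=3)
macro 5: S0 reads c1=3 → after 2×micro: -1; S1 reads c1=3 → after 3×micro: 3 ⇒ (c0=-1, c1=3)
macro 6: S0 reads c1=3 → after 2×micro: -1; S1 reads c1=3 → after 3×micro: 3 ⇒ (c0=-1, c1=3)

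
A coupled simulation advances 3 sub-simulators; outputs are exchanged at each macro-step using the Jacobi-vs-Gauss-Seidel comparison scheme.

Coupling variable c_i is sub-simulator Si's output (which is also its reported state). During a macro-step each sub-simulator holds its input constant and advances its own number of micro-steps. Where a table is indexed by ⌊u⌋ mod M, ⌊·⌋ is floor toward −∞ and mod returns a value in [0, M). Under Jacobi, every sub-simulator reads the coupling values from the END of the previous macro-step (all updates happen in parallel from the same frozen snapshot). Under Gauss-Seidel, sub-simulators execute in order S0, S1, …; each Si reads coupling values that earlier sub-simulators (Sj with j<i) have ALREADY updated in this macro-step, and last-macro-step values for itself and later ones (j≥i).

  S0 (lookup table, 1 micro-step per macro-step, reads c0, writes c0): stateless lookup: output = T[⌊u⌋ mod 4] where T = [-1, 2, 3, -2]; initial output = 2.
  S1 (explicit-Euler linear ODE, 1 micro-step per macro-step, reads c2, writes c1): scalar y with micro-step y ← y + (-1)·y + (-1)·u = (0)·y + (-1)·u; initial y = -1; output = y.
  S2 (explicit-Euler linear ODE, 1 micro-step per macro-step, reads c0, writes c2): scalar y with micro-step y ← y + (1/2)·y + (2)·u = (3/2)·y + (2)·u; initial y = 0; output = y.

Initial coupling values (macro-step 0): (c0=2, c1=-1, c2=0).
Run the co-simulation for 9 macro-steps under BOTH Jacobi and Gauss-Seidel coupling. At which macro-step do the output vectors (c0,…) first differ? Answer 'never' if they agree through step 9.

first divergence at macro-step: 1

[Jacobi] macro 1: S0 reads c0=2 → after 1×micro: 3; S1 reads c2=0 → after 1×micro: 0; S2 reads c0=2 → after 1×micro: 4 ⇒ (c0=3, c1=0, c2=4)
[Jacobi] macro 2: S0 reads c0=3 → after 1×micro: -2; S1 reads c2=4 → after 1×micro: -4; S2 reads c0=3 → after 1×micro: 12 ⇒ (c0=-2, c1=-4, c2=12)
[Jacobi] macro 3: S0 reads c0=-2 → after 1×micro: 3; S1 reads c2=12 → after 1×micro: -12; S2 reads c0=-2 → after 1×micro: 14 ⇒ (c0=3, c1=-12, c2=14)
[Jacobi] macro 4: S0 reads c0=3 → after 1×micro: -2; S1 reads c2=14 → after 1×micro: -14; S2 reads c0=3 → after 1×micro: 27 ⇒ (c0=-2, c1=-14, c2=27)
[Jacobi] macro 5: S0 reads c0=-2 → after 1×micro: 3; S1 reads c2=27 → after 1×micro: -27; S2 reads c0=-2 → after 1×micro: 73/2 ⇒ (c0=3, c1=-27, c2=73/2)
[Jacobi] macro 6: S0 reads c0=3 → after 1×micro: -2; S1 reads c2=73/2 → after 1×micro: -73/2; S2 reads c0=3 → after 1×micro: 243/4 ⇒ (c0=-2, c1=-73/2, c2=243/4)
[Jacobi] macro 7: S0 reads c0=-2 → after 1×micro: 3; S1 reads c2=243/4 → after 1×micro: -243/4; S2 reads c0=-2 → after 1×micro: 697/8 ⇒ (c0=3, c1=-243/4, c2=697/8)
[Jacobi] macro 8: S0 reads c0=3 → after 1×micro: -2; S1 reads c2=697/8 → after 1×micro: -697/8; S2 reads c0=3 → after 1×micro: 2187/16 ⇒ (c0=-2, c1=-697/8, c2=2187/16)
[Jacobi] macro 9: S0 reads c0=-2 → after 1×micro: 3; S1 reads c2=2187/16 → after 1×micro: -2187/16; S2 reads c0=-2 → after 1×micro: 6433/32 ⇒ (c0=3, c1=-2187/16, c2=6433/32)
[Gauss-Seidel] macro 1: S0 reads c0=2 → after 1×micro: 3; S1 reads c2=0 → after 1×micro: 0; S2 reads c0=3 → after 1×micro: 6 ⇒ (c0=3, c1=0, c2=6)
[Gauss-Seidel] macro 2: S0 reads c0=3 → after 1×micro: -2; S1 reads c2=6 → after 1×micro: -6; S2 reads c0=-2 → after 1×micro: 5 ⇒ (c0=-2, c1=-6, c2=5)
[Gauss-Seidel] macro 3: S0 reads c0=-2 → after 1×micro: 3; S1 reads c2=5 → after 1×micro: -5; S2 reads c0=3 → after 1×micro: 27/2 ⇒ (c0=3, c1=-5, c2=27/2)
[Gauss-Seidel] macro 4: S0 reads c0=3 → after 1×micro: -2; S1 reads c2=27/2 → after 1×micro: -27/2; S2 reads c0=-2 → after 1×micro: 65/4 ⇒ (c0=-2, c1=-27/2, c2=65/4)
[Gauss-Seidel] macro 5: S0 reads c0=-2 → after 1×micro: 3; S1 reads c2=65/4 → after 1×micro: -65/4; S2 reads c0=3 → after 1×micro: 243/8 ⇒ (c0=3, c1=-65/4, c2=243/8)
[Gauss-Seidel] macro 6: S0 reads c0=3 → after 1×micro: -2; S1 reads c2=243/8 → after 1×micro: -243/8; S2 reads c0=-2 → after 1×micro: 665/16 ⇒ (c0=-2, c1=-243/8, c2=665/16)
[Gauss-Seidel] macro 7: S0 reads c0=-2 → after 1×micro: 3; S1 reads c2=665/16 → after 1×micro: -665/16; S2 reads c0=3 → after 1×micro: 2187/32 ⇒ (c0=3, c1=-665/16, c2=2187/32)
[Gauss-Seidel] macro 8: S0 reads c0=3 → after 1×micro: -2; S1 reads c2=2187/32 → after 1×micro: -2187/32; S2 reads c0=-2 → after 1×micro: 6305/64 ⇒ (c0=-2, c1=-2187/32, c2=6305/64)
[Gauss-Seidel] macro 9: S0 reads c0=-2 → after 1×micro: 3; S1 reads c2=6305/64 → after 1×micro: -6305/64; S2 reads c0=3 → after 1×micro: 19683/128 ⇒ (c0=3, c1=-6305/64, c2=19683/128)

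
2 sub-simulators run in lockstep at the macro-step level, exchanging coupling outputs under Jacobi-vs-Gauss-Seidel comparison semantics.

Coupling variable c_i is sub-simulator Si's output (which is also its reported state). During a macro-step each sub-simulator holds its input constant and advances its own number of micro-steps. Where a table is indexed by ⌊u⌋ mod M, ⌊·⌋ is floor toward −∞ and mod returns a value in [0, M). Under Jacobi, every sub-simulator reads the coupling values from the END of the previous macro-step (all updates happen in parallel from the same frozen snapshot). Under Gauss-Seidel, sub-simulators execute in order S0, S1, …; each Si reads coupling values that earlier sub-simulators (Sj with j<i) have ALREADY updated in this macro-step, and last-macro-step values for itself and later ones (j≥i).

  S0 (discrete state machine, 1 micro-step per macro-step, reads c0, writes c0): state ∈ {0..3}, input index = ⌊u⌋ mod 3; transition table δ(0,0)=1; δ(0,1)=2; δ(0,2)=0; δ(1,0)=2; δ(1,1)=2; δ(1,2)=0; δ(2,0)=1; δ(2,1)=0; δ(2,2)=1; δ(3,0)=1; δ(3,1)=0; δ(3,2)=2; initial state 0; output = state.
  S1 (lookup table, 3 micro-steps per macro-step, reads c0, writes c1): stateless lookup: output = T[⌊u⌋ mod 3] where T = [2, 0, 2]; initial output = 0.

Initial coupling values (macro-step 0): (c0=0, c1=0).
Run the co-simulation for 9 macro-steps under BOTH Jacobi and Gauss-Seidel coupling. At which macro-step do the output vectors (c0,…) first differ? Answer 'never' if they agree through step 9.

first divergence at macro-step: 1

[Jacobi] macro 1: S0 reads c0=0 → after 1×micro: 1; S1 reads c0=0 → after 3×micro: 2 ⇒ (c0=1, c1=2)
[Jacobi] macro 2: S0 reads c0=1 → after 1×micro: 2; S1 reads c0=1 → after 3×micro: 0 ⇒ (c0=2, c1=0)
[Jacobi] macro 3: S0 reads c0=2 → after 1×micro: 1; S1 reads c0=2 → after 3×micro: 2 ⇒ (c0=1, c1=2)
[Jacobi] macro 4: S0 reads c0=1 → after 1×micro: 2; S1 reads c0=1 → after 3×micro: 0 ⇒ (c0=2, c1=0)
[Jacobi] macro 5: S0 reads c0=2 → after 1×micro: 1; S1 reads c0=2 → after 3×micro: 2 ⇒ (c0=1, c1=2)
[Jacobi] macro 6: S0 reads c0=1 → after 1×micro: 2; S1 reads c0=1 → after 3×micro: 0 ⇒ (c0=2, c1=0)
[Jacobi] macro 7: S0 reads c0=2 → after 1×micro: 1; S1 reads c0=2 → after 3×micro: 2 ⇒ (c0=1, c1=2)
[Jacobi] macro 8: S0 reads c0=1 → after 1×micro: 2; S1 reads c0=1 → after 3×micro: 0 ⇒ (c0=2, c1=0)
[Jacobi] macro 9: S0 reads c0=2 → after 1×micro: 1; S1 reads c0=2 → after 3×micro: 2 ⇒ (c0=1, c1=2)
[Gauss-Seidel] macro 1: S0 reads c0=0 → after 1×micro: 1; S1 reads c0=1 → after 3×micro: 0 ⇒ (c0=1, c1=0)
[Gauss-Seidel] macro 2: S0 reads c0=1 → after 1×micro: 2; S1 reads c0=2 → after 3×micro: 2 ⇒ (c0=2, c1=2)
[Gauss-Seidel] macro 3: S0 reads c0=2 → after 1×micro: 1; S1 reads c0=1 → after 3×micro: 0 ⇒ (c0=1, c1=0)
[Gauss-Seidel] macro 4: S0 reads c0=1 → after 1×micro: 2; S1 reads c0=2 → after 3×micro: 2 ⇒ (c0=2, c1=2)
[Gauss-Seidel] macro 5: S0 reads c0=2 → after 1×micro: 1; S1 reads c0=1 → after 3×micro: 0 ⇒ (c0=1, c1=0)
[Gauss-Seidel] macro 6: S0 reads c0=1 → after 1×micro: 2; S1 reads c0=2 → after 3×micro: 2 ⇒ (c0=2, c1=2)
[Gauss-Seidel] macro 7: S0 reads c0=2 → after 1×micro: 1; S1 reads c0=1 → after 3×micro: 0 ⇒ (c0=1, c1=0)
[Gauss-Seidel] macro 8: S0 reads c0=1 → after 1×micro: 2; S1 reads c0=2 → after 3×micro: 2 ⇒ (c0=2, c1=2)
[Gauss-Seidel] macro 9: S0 reads c0=2 → after 1×micro: 1; S1 reads c0=1 → after 3×micro: 0 ⇒ (c0=1, c1=0)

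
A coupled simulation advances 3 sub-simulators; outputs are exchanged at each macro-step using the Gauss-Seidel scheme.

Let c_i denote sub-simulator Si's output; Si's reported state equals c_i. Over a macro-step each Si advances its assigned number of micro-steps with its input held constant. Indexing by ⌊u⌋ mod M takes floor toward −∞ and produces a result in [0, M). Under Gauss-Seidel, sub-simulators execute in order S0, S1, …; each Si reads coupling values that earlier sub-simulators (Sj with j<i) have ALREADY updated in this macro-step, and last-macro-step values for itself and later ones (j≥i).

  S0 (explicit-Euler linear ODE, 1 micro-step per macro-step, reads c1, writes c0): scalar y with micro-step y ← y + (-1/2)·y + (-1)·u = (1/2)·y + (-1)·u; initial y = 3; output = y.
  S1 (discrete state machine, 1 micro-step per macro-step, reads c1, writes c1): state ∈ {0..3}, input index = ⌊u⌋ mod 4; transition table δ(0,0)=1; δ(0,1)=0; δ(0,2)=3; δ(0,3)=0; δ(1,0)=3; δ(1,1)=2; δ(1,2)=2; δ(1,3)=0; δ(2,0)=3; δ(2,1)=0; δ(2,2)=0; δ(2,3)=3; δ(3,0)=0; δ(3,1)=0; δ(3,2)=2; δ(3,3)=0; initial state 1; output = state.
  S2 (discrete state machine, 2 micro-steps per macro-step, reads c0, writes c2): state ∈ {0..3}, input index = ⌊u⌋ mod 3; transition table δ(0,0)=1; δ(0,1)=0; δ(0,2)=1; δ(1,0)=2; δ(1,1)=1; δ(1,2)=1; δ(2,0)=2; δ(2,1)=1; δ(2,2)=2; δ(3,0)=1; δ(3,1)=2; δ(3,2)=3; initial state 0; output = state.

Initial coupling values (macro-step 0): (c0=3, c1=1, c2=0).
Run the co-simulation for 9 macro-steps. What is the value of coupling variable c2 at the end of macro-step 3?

c2 at macro-step 3 = 1

macro 1: S0 reads c1=1 → after 1×micro: 1/2; S1 reads c1=1 → after 1×micro: 2; S2 reads c0=1/2 → after 2×micro: 2 ⇒ (c0=1/2, c1=2, c2=2)
macro 2: S0 reads c1=2 → after 1×micro: -7/4; S1 reads c1=2 → after 1×micro: 0; S2 reads c0=-7/4 → after 2×micro: 1 ⇒ (c0=-7/4, c1=0, c2=1)
macro 3: S0 reads c1=0 → after 1×micro: -7/8; S1 reads c1=0 → after 1×micro: 1; S2 reads c0=-7/8 → after 2×micro: 1 ⇒ (c0=-7/8, c1=1, c2=1)
macro 4: S0 reads c1=1 → after 1×micro: -23/16; S1 reads c1=1 → after 1×micro: 2; S2 reads c0=-23/16 → after 2×micro: 1 ⇒ (c0=-23/16, c1=2, c2=1)
macro 5: S0 reads c1=2 → after 1×micro: -87/32; S1 reads c1=2 → after 1×micro: 0; S2 reads c0=-87/32 → after 2×micro: 2 ⇒ (c0=-87/32, c1=0, c2=2)
macro 6: S0 reads c1=0 → after 1×micro: -87/64; S1 reads c1=0 → after 1×micro: 1; S2 reads c0=-87/64 → after 2×micro: 1 ⇒ (c0=-87/64, c1=1, c2=1)
macro 7: S0 reads c1=1 → after 1×micro: -215/128; S1 reads c1=1 → after 1×micro: 2; S2 reads c0=-215/128 → after 2×micro: 1 ⇒ (c0=-215/128, c1=2, c2=1)
macro 8: S0 reads c1=2 → after 1×micro: -727/256; S1 reads c1=2 → after 1×micro: 0; S2 reads c0=-727/256 → after 2×micro: 2 ⇒ (c0=-727/256, c1=0, c2=2)
macro 9: S0 reads c1=0 → after 1×micro: -727/512; S1 reads c1=0 → after 1×micro: 1; S2 reads c0=-727/512 → after 2×micro: 1 ⇒ (c0=-727/512, c1=1, c2=1)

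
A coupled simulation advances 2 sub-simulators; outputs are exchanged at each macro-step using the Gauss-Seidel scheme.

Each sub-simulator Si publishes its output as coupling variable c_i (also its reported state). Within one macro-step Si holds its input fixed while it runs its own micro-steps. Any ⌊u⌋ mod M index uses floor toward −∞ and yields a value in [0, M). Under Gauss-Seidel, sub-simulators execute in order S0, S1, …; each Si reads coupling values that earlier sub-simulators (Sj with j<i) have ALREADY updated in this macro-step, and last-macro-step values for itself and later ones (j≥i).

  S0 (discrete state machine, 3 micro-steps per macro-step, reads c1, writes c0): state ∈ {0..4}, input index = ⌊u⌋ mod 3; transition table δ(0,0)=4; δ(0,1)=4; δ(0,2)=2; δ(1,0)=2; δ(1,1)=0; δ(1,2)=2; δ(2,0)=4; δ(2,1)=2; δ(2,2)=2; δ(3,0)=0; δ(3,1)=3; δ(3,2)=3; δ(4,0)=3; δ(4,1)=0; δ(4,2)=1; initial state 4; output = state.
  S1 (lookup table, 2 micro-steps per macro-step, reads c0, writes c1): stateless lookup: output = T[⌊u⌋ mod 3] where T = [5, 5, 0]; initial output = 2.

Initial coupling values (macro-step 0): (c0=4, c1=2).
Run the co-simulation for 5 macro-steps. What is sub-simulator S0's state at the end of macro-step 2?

S0 state at macro-step 2 = 0

macro 1: S0 reads c1=2 → after 3×micro: 2; S1 reads c0=2 → after 2×micro: 0 ⇒ (c0=2, c1=0)
macro 2: S0 reads c1=0 → after 3×micro: 0; S1 reads c0=0 → after 2×micro: 5 ⇒ (c0=0, c1=5)
macro 3: S0 reads c1=5 → after 3×micro: 2; S1 reads c0=2 → after 2×micro: 0 ⇒ (c0=2, c1=0)
macro 4: S0 reads c1=0 → after 3×micro: 0; S1 reads c0=0 → after 2×micro: 5 ⇒ (c0=0, c1=5)
macro 5: S0 reads c1=5 → after 3×micro: 2; S1 reads c0=2 → after 2×micro: 0 ⇒ (c0=2, c1=0)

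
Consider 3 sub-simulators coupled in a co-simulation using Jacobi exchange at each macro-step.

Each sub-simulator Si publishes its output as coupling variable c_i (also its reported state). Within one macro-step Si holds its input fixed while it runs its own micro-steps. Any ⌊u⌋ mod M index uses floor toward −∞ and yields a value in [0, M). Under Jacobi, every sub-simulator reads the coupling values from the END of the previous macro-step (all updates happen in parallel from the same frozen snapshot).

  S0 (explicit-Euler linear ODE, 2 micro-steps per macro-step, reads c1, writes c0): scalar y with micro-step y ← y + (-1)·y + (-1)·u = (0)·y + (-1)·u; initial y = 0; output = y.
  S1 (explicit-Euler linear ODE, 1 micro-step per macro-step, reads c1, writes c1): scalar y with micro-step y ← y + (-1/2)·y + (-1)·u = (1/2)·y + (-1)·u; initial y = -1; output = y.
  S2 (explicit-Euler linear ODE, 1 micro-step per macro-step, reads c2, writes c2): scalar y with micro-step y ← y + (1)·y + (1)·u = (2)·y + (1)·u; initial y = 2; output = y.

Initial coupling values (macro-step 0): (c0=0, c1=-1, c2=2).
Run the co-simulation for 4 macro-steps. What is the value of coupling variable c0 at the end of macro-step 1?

c0 at macro-step 1 = 1

macro 1: S0 reads c1=-1 → after 2×micro: 1; S1 reads c1=-1 → after 1×micro: 1/2; S2 reads c2=2 → after 1×micro: 6 ⇒ (c0=1, c1=1/2, c2=6)
macro 2: S0 reads c1=1/2 → after 2×micro: -1/2; S1 reads c1=1/2 → after 1×micro: -1/4; S2 reads c2=6 → after 1×micro: 18 ⇒ (c0=-1/2, c1=-1/4, c2=18)
macro 3: S0 reads c1=-1/4 → after 2×micro: 1/4; S1 reads c1=-1/4 → after 1×micro: 1/8; S2 reads c2=18 → after 1×micro: 54 ⇒ (c0=1/4, c1=1/8, c2=54)
macro 4: S0 reads c1=1/8 → after 2×micro: -1/8; S1 reads c1=1/8 → after 1×micro: -1/16; S2 reads c2=54 → after 1×micro: 162 ⇒ (c0=-1/8, c1=-1/16, c2=162)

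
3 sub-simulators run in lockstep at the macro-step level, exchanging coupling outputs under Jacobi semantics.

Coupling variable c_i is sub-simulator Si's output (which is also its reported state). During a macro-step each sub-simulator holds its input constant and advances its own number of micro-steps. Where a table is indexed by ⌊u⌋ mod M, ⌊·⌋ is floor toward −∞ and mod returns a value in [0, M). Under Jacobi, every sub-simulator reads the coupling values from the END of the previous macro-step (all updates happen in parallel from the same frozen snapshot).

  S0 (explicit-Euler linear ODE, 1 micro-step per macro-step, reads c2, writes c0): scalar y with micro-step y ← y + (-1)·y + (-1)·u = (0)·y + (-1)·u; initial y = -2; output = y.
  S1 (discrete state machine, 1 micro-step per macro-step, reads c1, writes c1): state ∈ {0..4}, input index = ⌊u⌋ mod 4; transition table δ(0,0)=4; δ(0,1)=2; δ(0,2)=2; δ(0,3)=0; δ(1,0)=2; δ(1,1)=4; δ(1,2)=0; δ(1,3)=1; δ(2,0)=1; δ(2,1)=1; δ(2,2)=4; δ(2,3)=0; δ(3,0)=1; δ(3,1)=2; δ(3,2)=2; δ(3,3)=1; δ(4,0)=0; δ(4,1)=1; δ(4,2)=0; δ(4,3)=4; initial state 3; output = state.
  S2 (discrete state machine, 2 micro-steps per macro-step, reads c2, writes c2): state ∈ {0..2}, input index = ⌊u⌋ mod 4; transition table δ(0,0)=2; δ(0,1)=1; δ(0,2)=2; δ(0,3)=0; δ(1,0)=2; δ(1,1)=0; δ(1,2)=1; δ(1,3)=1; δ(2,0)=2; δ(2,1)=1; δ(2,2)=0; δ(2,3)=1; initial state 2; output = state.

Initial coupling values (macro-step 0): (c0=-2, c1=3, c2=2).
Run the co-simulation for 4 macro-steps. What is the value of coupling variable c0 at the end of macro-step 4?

macro 1: S0 reads c2=2 → after 1×micro: -2; S1 reads c1=3 → after 1×micro: 1; S2 reads c2=2 → after 2×micro: 2 ⇒ (c0=-2, c1=1, c2=2)
macro 2: S0 reads c2=2 → after 1×micro: -2; S1 reads c1=1 → after 1×micro: 4; S2 reads c2=2 → after 2×micro: 2 ⇒ (c0=-2, c1=4, c2=2)
macro 3: S0 reads c2=2 → after 1×micro: -2; S1 reads c1=4 → after 1×micro: 0; S2 reads c2=2 → after 2×micro: 2 ⇒ (c0=-2, c1=0, c2=2)
macro 4: S0 reads c2=2 → after 1×micro: -2; S1 reads c1=0 → after 1×micro: 4; S2 reads c2=2 → after 2×micro: 2 ⇒ (c0=-2, c1=4, c2=2)

c0 at macro-step 4 = -2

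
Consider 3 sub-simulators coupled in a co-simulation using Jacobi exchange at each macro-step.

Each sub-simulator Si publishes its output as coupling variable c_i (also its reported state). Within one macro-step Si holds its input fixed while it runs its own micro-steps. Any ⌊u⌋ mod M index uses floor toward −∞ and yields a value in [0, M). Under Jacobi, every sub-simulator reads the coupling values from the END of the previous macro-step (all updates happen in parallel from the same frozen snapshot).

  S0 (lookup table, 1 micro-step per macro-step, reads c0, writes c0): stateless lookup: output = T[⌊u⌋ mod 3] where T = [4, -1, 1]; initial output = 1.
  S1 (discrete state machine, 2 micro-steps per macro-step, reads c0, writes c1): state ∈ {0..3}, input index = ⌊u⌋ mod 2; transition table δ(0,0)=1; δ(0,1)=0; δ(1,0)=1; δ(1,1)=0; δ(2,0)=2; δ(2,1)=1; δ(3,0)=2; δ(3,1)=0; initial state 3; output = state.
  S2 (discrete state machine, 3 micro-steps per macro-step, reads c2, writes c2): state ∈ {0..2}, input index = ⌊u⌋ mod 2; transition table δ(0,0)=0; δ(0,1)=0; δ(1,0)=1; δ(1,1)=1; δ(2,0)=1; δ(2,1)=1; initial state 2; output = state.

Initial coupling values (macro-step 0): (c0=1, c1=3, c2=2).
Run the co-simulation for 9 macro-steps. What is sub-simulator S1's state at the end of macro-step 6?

S1 state at macro-step 6 = 0

macro 1: S0 reads c0=1 → after 1×micro: -1; S1 reads c0=1 → after 2×micro: 0; S2 reads c2=2 → after 3×micro: 1 ⇒ (c0=-1, c1=0, c2=1)
macro 2: S0 reads c0=-1 → after 1×micro: 1; S1 reads c0=-1 → after 2×micro: 0; S2 reads c2=1 → after 3×micro: 1 ⇒ (c0=1, c1=0, c2=1)
macro 3: S0 reads c0=1 → after 1×micro: -1; S1 reads c0=1 → after 2×micro: 0; S2 reads c2=1 → after 3×micro: 1 ⇒ (c0=-1, c1=0, c2=1)
macro 4: S0 reads c0=-1 → after 1×micro: 1; S1 reads c0=-1 → after 2×micro: 0; S2 reads c2=1 → after 3×micro: 1 ⇒ (c0=1, c1=0, c2=1)
macro 5: S0 reads c0=1 → after 1×micro: -1; S1 reads c0=1 → after 2×micro: 0; S2 reads c2=1 → after 3×micro: 1 ⇒ (c0=-1, c1=0, c2=1)
macro 6: S0 reads c0=-1 → after 1×micro: 1; S1 reads c0=-1 → after 2×micro: 0; S2 reads c2=1 → after 3×micro: 1 ⇒ (c0=1, c1=0, c2=1)
macro 7: S0 reads c0=1 → after 1×micro: -1; S1 reads c0=1 → after 2×micro: 0; S2 reads c2=1 → after 3×micro: 1 ⇒ (c0=-1, c1=0, c2=1)
macro 8: S0 reads c0=-1 → after 1×micro: 1; S1 reads c0=-1 → after 2×micro: 0; S2 reads c2=1 → after 3×micro: 1 ⇒ (c0=1, c1=0, c2=1)
macro 9: S0 reads c0=1 → after 1×micro: -1; S1 reads c0=1 → after 2×micro: 0; S2 reads c2=1 → after 3×micro: 1 ⇒ (c0=-1, c1=0, c2=1)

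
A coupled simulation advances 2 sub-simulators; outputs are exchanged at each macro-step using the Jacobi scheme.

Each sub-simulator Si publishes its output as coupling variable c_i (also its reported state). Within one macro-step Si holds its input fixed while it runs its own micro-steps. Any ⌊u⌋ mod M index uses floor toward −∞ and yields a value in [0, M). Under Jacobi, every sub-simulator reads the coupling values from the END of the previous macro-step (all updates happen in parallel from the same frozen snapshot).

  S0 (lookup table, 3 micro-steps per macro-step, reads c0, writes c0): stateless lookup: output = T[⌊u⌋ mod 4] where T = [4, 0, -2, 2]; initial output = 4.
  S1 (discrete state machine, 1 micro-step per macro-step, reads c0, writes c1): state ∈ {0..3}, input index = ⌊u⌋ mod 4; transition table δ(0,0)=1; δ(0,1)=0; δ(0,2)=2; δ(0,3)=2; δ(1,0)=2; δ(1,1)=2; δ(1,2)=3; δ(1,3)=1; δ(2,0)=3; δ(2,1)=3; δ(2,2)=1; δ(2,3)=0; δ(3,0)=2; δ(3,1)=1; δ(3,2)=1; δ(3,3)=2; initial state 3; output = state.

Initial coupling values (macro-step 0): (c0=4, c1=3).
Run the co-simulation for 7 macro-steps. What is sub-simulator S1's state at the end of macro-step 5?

S1 state at macro-step 5 = 2

macro 1: S0 reads c0=4 → after 3×micro: 4; S1 reads c0=4 → after 1×micro: 2 ⇒ (c0=4, c1=2)
macro 2: S0 reads c0=4 → after 3×micro: 4; S1 reads c0=4 → after 1×micro: 3 ⇒ (c0=4, c1=3)
macro 3: S0 reads c0=4 → after 3×micro: 4; S1 reads c0=4 → after 1×micro: 2 ⇒ (c0=4, c1=2)
macro 4: S0 reads c0=4 → after 3×micro: 4; S1 reads c0=4 → after 1×micro: 3 ⇒ (c0=4, c1=3)
macro 5: S0 reads c0=4 → after 3×micro: 4; S1 reads c0=4 → after 1×micro: 2 ⇒ (c0=4, c1=2)
macro 6: S0 reads c0=4 → after 3×micro: 4; S1 reads c0=4 → after 1×micro: 3 ⇒ (c0=4, c1=3)
macro 7: S0 reads c0=4 → after 3×micro: 4; S1 reads c0=4 → after 1×micro: 2 ⇒ (c0=4, c1=2)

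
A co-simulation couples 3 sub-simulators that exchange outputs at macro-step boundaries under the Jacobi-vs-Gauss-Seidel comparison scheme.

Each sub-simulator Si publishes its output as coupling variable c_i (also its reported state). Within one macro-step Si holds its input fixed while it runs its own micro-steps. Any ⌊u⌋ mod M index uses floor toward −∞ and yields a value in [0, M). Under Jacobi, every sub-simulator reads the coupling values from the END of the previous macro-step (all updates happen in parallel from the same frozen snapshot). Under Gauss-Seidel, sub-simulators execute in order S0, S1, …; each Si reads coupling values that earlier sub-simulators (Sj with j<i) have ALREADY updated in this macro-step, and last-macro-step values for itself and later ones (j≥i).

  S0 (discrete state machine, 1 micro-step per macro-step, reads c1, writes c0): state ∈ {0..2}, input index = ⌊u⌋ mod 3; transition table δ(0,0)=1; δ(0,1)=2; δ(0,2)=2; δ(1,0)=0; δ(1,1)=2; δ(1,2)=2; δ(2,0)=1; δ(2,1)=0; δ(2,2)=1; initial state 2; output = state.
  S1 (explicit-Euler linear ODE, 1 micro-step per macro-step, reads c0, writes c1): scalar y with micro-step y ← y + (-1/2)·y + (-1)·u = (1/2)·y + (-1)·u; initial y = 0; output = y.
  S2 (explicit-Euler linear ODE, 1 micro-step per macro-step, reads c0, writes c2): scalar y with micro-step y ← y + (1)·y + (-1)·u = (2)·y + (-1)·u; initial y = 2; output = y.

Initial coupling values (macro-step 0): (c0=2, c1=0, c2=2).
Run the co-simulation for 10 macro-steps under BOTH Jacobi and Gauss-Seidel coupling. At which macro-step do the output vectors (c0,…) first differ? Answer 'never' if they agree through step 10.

first divergence at macro-step: 1

[Jacobi] macro 1: S0 reads c1=0 → after 1×micro: 1; S1 reads c0=2 → after 1×micro: -2; S2 reads c0=2 → after 1×micro: 2 ⇒ (c0=1, c1=-2, c2=2)
[Jacobi] macro 2: S0 reads c1=-2 → after 1×micro: 2; S1 reads c0=1 → after 1×micro: -2; S2 reads c0=1 → after 1×micro: 3 ⇒ (c0=2, c1=-2, c2=3)
[Jacobi] macro 3: S0 reads c1=-2 → after 1×micro: 0; S1 reads c0=2 → after 1×micro: -3; S2 reads c0=2 → after 1×micro: 4 ⇒ (c0=0, c1=-3, c2=4)
[Jacobi] macro 4: S0 reads c1=-3 → after 1×micro: 1; S1 reads c0=0 → after 1×micro: -3/2; S2 reads c0=0 → after 1×micro: 8 ⇒ (c0=1, c1=-3/2, c2=8)
[Jacobi] macro 5: S0 reads c1=-3/2 → after 1×micro: 2; S1 reads c0=1 → after 1×micro: -7/4; S2 reads c0=1 → after 1×micro: 15 ⇒ (c0=2, c1=-7/4, c2=15)
[Jacobi] macro 6: S0 reads c1=-7/4 → after 1×micro: 0; S1 reads c0=2 → after 1×micro: -23/8; S2 reads c0=2 → after 1×micro: 28 ⇒ (c0=0, c1=-23/8, c2=28)
[Jacobi] macro 7: S0 reads c1=-23/8 → after 1×micro: 1; S1 reads c0=0 → after 1×micro: -23/16; S2 reads c0=0 → after 1×micro: 56 ⇒ (c0=1, c1=-23/16, c2=56)
[Jacobi] macro 8: S0 reads c1=-23/16 → after 1×micro: 2; S1 reads c0=1 → after 1×micro: -55/32; S2 reads c0=1 → after 1×micro: 111 ⇒ (c0=2, c1=-55/32, c2=111)
[Jacobi] macro 9: S0 reads c1=-55/32 → after 1×micro: 0; S1 reads c0=2 → after 1×micro: -183/64; S2 reads c0=2 → after 1×micro: 220 ⇒ (c0=0, c1=-183/64, c2=220)
[Jacobi] macro 10: S0 reads c1=-183/64 → after 1×micro: 1; S1 reads c0=0 → after 1×micro: -183/128; S2 reads c0=0 → after 1×micro: 440 ⇒ (c0=1, c1=-183/128, c2=440)
[Gauss-Seidel] macro 1: S0 reads c1=0 → after 1×micro: 1; S1 reads c0=1 → after 1×micro: -1; S2 reads c0=1 → after 1×micro: 3 ⇒ (c0=1, c1=-1, c2=3)
[Gauss-Seidel] macro 2: S0 reads c1=-1 → after 1×micro: 2; S1 reads c0=2 → after 1×micro: -5/2; S2 reads c0=2 → after 1×micro: 4 ⇒ (c0=2, c1=-5/2, c2=4)
[Gauss-Seidel] macro 3: S0 reads c1=-5/2 → after 1×micro: 1; S1 reads c0=1 → after 1×micro: -9/4; S2 reads c0=1 → after 1×micro: 7 ⇒ (c0=1, c1=-9/4, c2=7)
[Gauss-Seidel] macro 4: S0 reads c1=-9/4 → after 1×micro: 0; S1 reads c0=0 → after 1×micro: -9/8; S2 reads c0=0 → after 1×micro: 14 ⇒ (c0=0, c1=-9/8, c2=14)
[Gauss-Seidel] macro 5: S0 reads c1=-9/8 → after 1×micro: 2; S1 reads c0=2 → after 1×micro: -41/16; S2 reads c0=2 → after 1×micro: 26 ⇒ (c0=2, c1=-41/16, c2=26)
[Gauss-Seidel] macro 6: S0 reads c1=-41/16 → after 1×micro: 1; S1 reads c0=1 → after 1×micro: -73/32; S2 reads c0=1 → after 1×micro: 51 ⇒ (c0=1, c1=-73/32, c2=51)
[Gauss-Seidel] macro 7: S0 reads c1=-73/32 → after 1×micro: 0; S1 reads c0=0 → after 1×micro: -73/64; S2 reads c0=0 → after 1×micro: 102 ⇒ (c0=0, c1=-73/64, c2=102)
[Gauss-Seidel] macro 8: S0 reads c1=-73/64 → after 1×micro: 2; S1 reads c0=2 → after 1×micro: -329/128; S2 reads c0=2 → after 1×micro: 202 ⇒ (c0=2, c1=-329/128, c2=202)
[Gauss-Seidel] macro 9: S0 reads c1=-329/128 → after 1×micro: 1; S1 reads c0=1 → after 1×micro: -585/256; S2 reads c0=1 → after 1×micro: 403 ⇒ (c0=1, c1=-585/256, c2=403)
[Gauss-Seidel] macro 10: S0 reads c1=-585/256 → after 1×micro: 0; S1 reads c0=0 → after 1×micro: -585/512; S2 reads c0=0 → after 1×micro: 806 ⇒ (c0=0, c1=-585/512, c2=806)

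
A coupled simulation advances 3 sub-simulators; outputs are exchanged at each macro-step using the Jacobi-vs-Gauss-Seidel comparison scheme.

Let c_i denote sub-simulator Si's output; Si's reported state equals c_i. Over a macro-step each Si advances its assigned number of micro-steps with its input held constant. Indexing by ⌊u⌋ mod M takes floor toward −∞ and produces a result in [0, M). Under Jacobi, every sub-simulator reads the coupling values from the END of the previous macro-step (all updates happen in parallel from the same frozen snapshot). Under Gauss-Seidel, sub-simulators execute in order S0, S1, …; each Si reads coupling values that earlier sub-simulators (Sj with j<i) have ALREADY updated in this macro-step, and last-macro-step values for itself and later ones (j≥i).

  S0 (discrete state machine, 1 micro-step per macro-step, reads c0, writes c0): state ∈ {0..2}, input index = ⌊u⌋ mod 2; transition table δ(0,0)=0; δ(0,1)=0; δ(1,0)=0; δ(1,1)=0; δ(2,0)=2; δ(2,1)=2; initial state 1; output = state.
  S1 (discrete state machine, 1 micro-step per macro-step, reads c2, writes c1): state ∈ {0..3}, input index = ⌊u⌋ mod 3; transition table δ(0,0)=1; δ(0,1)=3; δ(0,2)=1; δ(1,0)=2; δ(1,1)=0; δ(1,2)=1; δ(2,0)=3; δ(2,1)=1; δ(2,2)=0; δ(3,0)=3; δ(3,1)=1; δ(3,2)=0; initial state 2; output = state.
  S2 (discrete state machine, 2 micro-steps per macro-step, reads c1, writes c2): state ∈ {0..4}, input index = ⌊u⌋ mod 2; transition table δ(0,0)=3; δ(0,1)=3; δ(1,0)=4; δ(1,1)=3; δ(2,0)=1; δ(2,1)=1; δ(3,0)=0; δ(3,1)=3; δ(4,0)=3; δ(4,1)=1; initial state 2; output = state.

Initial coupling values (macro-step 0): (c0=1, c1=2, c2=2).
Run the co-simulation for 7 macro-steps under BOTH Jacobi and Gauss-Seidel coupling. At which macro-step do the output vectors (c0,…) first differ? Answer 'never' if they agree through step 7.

[Jacobi] macro 1: S0 reads c0=1 → after 1×micro: 0; S1 reads c2=2 → after 1×micro: 0; S2 reads c1=2 → after 2×micro: 4 ⇒ (c0=0, c1=0, c2=4)
[Jacobi] macro 2: S0 reads c0=0 → after 1×micro: 0; S1 reads c2=4 → after 1×micro: 3; S2 reads c1=0 → after 2×micro: 0 ⇒ (c0=0, c1=3, c2=0)
[Jacobi] macro 3: S0 reads c0=0 → after 1×micro: 0; S1 reads c2=0 → after 1×micro: 3; S2 reads c1=3 → after 2×micro: 3 ⇒ (c0=0, c1=3, c2=3)
[Jacobi] macro 4: S0 reads c0=0 → after 1×micro: 0; S1 reads c2=3 → after 1×micro: 3; S2 reads c1=3 → after 2×micro: 3 ⇒ (c0=0, c1=3, c2=3)
[Jacobi] macro 5: S0 reads c0=0 → after 1×micro: 0; S1 reads c2=3 → after 1×micro: 3; S2 reads c1=3 → after 2×micro: 3 ⇒ (c0=0, c1=3, c2=3)
[Jacobi] macro 6: S0 reads c0=0 → after 1×micro: 0; S1 reads c2=3 → after 1×micro: 3; S2 reads c1=3 → after 2×micro: 3 ⇒ (c0=0, c1=3, c2=3)
[Jacobi] macro 7: S0 reads c0=0 → after 1×micro: 0; S1 reads c2=3 → after 1×micro: 3; S2 reads c1=3 → after 2×micro: 3 ⇒ (c0=0, c1=3, c2=3)
[Gauss-Seidel] macro 1: S0 reads c0=1 → after 1×micro: 0; S1 reads c2=2 → after 1×micro: 0; S2 reads c1=0 → after 2×micro: 4 ⇒ (c0=0, c1=0, c2=4)
[Gauss-Seidel] macro 2: S0 reads c0=0 → after 1×micro: 0; S1 reads c2=4 → after 1×micro: 3; S2 reads c1=3 → after 2×micro: 3 ⇒ (c0=0, c1=3, c2=3)
[Gauss-Seidel] macro 3: S0 reads c0=0 → after 1×micro: 0; S1 reads c2=3 → after 1×micro: 3; S2 reads c1=3 → after 2×micro: 3 ⇒ (c0=0, c1=3, c2=3)
[Gauss-Seidel] macro 4: S0 reads c0=0 → after 1×micro: 0; S1 reads c2=3 → after 1×micro: 3; S2 reads c1=3 → after 2×micro: 3 ⇒ (c0=0, c1=3, c2=3)
[Gauss-Seidel] macro 5: S0 reads c0=0 → after 1×micro: 0; S1 reads c2=3 → after 1×micro: 3; S2 reads c1=3 → after 2×micro: 3 ⇒ (c0=0, c1=3, c2=3)
[Gauss-Seidel] macro 6: S0 reads c0=0 → after 1×micro: 0; S1 reads c2=3 → after 1×micro: 3; S2 reads c1=3 → after 2×micro: 3 ⇒ (c0=0, c1=3, c2=3)
[Gauss-Seidel] macro 7: S0 reads c0=0 → after 1×micro: 0; S1 reads c2=3 → after 1×micro: 3; S2 reads c1=3 → after 2×micro: 3 ⇒ (c0=0, c1=3, c2=3)

first divergence at macro-step: 2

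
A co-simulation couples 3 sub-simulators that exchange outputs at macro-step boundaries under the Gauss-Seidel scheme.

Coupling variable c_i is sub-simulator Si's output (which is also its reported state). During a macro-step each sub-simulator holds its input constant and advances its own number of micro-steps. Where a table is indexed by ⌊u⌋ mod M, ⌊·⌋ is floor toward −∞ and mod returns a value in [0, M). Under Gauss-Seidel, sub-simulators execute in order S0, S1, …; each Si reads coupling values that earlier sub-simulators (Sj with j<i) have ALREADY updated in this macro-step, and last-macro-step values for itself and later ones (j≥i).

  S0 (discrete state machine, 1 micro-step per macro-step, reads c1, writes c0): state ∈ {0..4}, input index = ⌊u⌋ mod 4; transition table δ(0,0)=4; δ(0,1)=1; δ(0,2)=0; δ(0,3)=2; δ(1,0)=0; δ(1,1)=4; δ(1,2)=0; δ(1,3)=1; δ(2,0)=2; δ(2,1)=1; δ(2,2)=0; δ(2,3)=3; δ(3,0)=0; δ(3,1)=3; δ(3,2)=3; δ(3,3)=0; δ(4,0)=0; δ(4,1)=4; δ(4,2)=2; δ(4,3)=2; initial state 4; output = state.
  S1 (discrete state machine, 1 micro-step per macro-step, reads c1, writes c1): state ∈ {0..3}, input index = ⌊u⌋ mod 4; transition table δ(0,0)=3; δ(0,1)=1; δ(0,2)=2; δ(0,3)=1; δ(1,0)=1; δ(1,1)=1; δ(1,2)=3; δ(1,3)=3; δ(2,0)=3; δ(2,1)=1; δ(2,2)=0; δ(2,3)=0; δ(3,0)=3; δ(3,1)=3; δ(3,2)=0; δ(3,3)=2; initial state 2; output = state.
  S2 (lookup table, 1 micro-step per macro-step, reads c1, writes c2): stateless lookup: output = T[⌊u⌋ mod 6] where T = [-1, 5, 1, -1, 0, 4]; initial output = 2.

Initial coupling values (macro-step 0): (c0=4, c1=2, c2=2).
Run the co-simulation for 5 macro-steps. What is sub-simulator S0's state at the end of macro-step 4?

S0 state at macro-step 4 = 3

macro 1: S0 reads c1=2 → after 1×micro: 2; S1 reads c1=2 → after 1×micro: 0; S2 reads c1=0 → after 1×micro: -1 ⇒ (c0=2, c1=0, c2=-1)
macro 2: S0 reads c1=0 → after 1×micro: 2; S1 reads c1=0 → after 1×micro: 3; S2 reads c1=3 → after 1×micro: -1 ⇒ (c0=2, c1=3, c2=-1)
macro 3: S0 reads c1=3 → after 1×micro: 3; S1 reads c1=3 → after 1×micro: 2; S2 reads c1=2 → after 1×micro: 1 ⇒ (c0=3, c1=2, c2=1)
macro 4: S0 reads c1=2 → after 1×micro: 3; S1 reads c1=2 → after 1×micro: 0; S2 reads c1=0 → after 1×micro: -1 ⇒ (c0=3, c1=0, c2=-1)
macro 5: S0 reads c1=0 → after 1×micro: 0; S1 reads c1=0 → after 1×micro: 3; S2 reads c1=3 → after 1×micro: -1 ⇒ (c0=0, c1=3, c2=-1)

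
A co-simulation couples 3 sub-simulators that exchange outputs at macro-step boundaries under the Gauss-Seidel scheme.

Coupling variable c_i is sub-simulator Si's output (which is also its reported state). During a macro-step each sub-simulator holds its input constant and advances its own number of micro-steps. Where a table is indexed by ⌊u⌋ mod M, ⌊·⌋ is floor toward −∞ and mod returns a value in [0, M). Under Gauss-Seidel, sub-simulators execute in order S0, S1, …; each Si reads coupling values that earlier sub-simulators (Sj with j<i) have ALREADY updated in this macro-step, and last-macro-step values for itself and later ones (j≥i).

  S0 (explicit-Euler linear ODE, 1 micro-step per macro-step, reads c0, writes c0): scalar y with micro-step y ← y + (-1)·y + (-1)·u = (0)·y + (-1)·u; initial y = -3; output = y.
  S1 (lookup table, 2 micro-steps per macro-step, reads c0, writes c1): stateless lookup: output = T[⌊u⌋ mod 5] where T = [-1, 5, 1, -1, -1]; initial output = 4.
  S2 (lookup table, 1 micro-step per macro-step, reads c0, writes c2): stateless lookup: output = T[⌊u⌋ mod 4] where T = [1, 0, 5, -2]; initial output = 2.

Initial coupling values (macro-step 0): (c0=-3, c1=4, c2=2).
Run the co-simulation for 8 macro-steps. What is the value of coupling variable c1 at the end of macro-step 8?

c1 at macro-step 8 = 1

macro 1: S0 reads c0=-3 → after 1×micro: 3; S1 reads c0=3 → after 2×micro: -1; S2 reads c0=3 → after 1×micro: -2 ⇒ (c0=3, c1=-1, c2=-2)
macro 2: S0 reads c0=3 → after 1×micro: -3; S1 reads c0=-3 → after 2×micro: 1; S2 reads c0=-3 → after 1×micro: 0 ⇒ (c0=-3, c1=1, c2=0)
macro 3: S0 reads c0=-3 → after 1×micro: 3; S1 reads c0=3 → after 2×micro: -1; S2 reads c0=3 → after 1×micro: -2 ⇒ (c0=3, c1=-1, c2=-2)
macro 4: S0 reads c0=3 → after 1×micro: -3; S1 reads c0=-3 → after 2×micro: 1; S2 reads c0=-3 → after 1×micro: 0 ⇒ (c0=-3, c1=1, c2=0)
macro 5: S0 reads c0=-3 → after 1×micro: 3; S1 reads c0=3 → after 2×micro: -1; S2 reads c0=3 → after 1×micro: -2 ⇒ (c0=3, c1=-1, c2=-2)
macro 6: S0 reads c0=3 → after 1×micro: -3; S1 reads c0=-3 → after 2×micro: 1; S2 reads c0=-3 → after 1×micro: 0 ⇒ (c0=-3, c1=1, c2=0)
macro 7: S0 reads c0=-3 → after 1×micro: 3; S1 reads c0=3 → after 2×micro: -1; S2 reads c0=3 → after 1×micro: -2 ⇒ (c0=3, c1=-1, c2=-2)
macro 8: S0 reads c0=3 → after 1×micro: -3; S1 reads c0=-3 → after 2×micro: 1; S2 reads c0=-3 → after 1×micro: 0 ⇒ (c0=-3, c1=1, c2=0)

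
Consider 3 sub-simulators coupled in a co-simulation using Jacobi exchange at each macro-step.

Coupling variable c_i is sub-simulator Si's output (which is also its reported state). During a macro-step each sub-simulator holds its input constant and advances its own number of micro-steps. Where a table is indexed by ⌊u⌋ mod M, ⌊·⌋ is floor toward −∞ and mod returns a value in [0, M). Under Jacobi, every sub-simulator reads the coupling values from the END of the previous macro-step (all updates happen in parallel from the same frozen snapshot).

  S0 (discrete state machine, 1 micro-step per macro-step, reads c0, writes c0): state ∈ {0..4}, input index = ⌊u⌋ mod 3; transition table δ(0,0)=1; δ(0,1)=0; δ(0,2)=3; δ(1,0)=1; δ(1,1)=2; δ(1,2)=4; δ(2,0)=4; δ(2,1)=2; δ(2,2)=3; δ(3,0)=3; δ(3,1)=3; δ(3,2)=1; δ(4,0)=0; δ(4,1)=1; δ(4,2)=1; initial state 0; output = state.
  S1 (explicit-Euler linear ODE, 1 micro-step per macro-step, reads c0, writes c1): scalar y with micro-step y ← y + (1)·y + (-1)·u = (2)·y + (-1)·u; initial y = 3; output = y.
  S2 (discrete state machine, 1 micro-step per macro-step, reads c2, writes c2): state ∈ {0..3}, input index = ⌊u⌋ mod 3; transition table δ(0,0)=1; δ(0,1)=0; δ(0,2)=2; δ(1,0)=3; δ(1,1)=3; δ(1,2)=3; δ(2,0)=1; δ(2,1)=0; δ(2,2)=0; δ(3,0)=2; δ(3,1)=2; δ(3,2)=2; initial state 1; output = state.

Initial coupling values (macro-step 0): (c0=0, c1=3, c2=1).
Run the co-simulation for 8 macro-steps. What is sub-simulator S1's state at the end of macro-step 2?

S1 state at macro-step 2 = 11

macro 1: S0 reads c0=0 → after 1×micro: 1; S1 reads c0=0 → after 1×micro: 6; S2 reads c2=1 → after 1×micro: 3 ⇒ (c0=1, c1=6, c2=3)
macro 2: S0 reads c0=1 → after 1×micro: 2; S1 reads c0=1 → after 1×micro: 11; S2 reads c2=3 → after 1×micro: 2 ⇒ (c0=2, c1=11, c2=2)
macro 3: S0 reads c0=2 → after 1×micro: 3; S1 reads c0=2 → after 1×micro: 20; S2 reads c2=2 → after 1×micro: 0 ⇒ (c0=3, c1=20, c2=0)
macro 4: S0 reads c0=3 → after 1×micro: 3; S1 reads c0=3 → after 1×micro: 37; S2 reads c2=0 → after 1×micro: 1 ⇒ (c0=3, c1=37, c2=1)
macro 5: S0 reads c0=3 → after 1×micro: 3; S1 reads c0=3 → after 1×micro: 71; S2 reads c2=1 → after 1×micro: 3 ⇒ (c0=3, c1=71, c2=3)
macro 6: S0 reads c0=3 → after 1×micro: 3; S1 reads c0=3 → after 1×micro: 139; S2 reads c2=3 → after 1×micro: 2 ⇒ (c0=3, c1=139, c2=2)
macro 7: S0 reads c0=3 → after 1×micro: 3; S1 reads c0=3 → after 1×micro: 275; S2 reads c2=2 → after 1×micro: 0 ⇒ (c0=3, c1=275, c2=0)
macro 8: S0 reads c0=3 → after 1×micro: 3; S1 reads c0=3 → after 1×micro: 547; S2 reads c2=0 → after 1×micro: 1 ⇒ (c0=3, c1=547, c2=1)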